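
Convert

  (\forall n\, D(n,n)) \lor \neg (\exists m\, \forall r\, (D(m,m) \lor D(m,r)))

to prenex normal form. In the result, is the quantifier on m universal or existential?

Move each ¬ inward, flipping quantifiers it crosses:
  (\forall n\, D(n,n)) \lor (\forall m\, \exists r\, (\neg D(m,m) \land \neg D(m,r)))
All bound variables are already distinct, so no renaming is needed.
Extract every quantifier outward, since the variables are now distinct and don't occur free across branches:
  \forall n\, \forall m\, \exists r\, (D(n,n) \lor \neg D(m,m) \land \neg D(m,r))
The quantifier \exists m sits under an odd number of negations, so it flips to \forall m.

universal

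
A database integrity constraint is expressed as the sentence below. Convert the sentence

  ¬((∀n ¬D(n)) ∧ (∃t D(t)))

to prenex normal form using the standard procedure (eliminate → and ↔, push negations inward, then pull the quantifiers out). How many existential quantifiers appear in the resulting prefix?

Drive negations inward (¬∀x A ≡ ∃x ¬A, ¬∃x A ≡ ∀x ¬A, De Morgan for ∧/∨):
  (∃n D(n)) ∨ (∀t ¬D(t))
All bound variables are already distinct, so no renaming is needed.
Pull the quantifiers to the front (each side's bound variable is not free in the other side):
  ∃n ∀t (D(n) ∨ ¬D(t))
The prefix is ∃n ∀t: 1 universal, 1 existential.

1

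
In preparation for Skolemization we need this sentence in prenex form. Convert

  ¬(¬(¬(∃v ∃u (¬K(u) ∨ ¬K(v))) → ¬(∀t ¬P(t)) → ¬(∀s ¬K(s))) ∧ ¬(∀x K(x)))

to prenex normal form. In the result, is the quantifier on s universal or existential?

existential

Rewrite implications/biconditionals: A → B as ¬A ∨ B.
  ¬(¬(¬¬(∃v ∃u (¬K(u) ∨ ¬K(v))) ∨ ¬¬(∀t ¬P(t)) ∨ ¬(∀s ¬K(s))) ∧ ¬(∀x K(x)))
Move each ¬ inward, flipping quantifiers it crosses:
  (∃v ∃u (¬K(u) ∨ ¬K(v))) ∨ (∀t ¬P(t)) ∨ (∃s K(s)) ∨ (∀x K(x))
All bound variables are already distinct, so no renaming is needed.
Finally move all quantifiers to the prefix:
  ∃v ∃u ∀t ∃s ∀x (¬K(u) ∨ ¬K(v) ∨ ¬P(t) ∨ K(s) ∨ K(x))
The quantifier ∀s sits under an odd number of negations (counting the antecedent side of each →), so it flips to ∃s.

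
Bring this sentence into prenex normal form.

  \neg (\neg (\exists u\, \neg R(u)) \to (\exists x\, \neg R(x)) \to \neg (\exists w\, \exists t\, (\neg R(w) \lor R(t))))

\forall u\, \exists x\, \exists w\, \exists t\, (R(u) \land \neg R(x) \land (\neg R(w) \lor R(t)))

Rewrite implications/biconditionals: A → B as ¬A ∨ B.
  \neg (\neg \neg (\exists u\, \neg R(u)) \lor \neg (\exists x\, \neg R(x)) \lor \neg (\exists w\, \exists t\, (\neg R(w) \lor R(t))))
Move each ¬ inward, flipping quantifiers it crosses:
  (\forall u\, R(u)) \land (\exists x\, \neg R(x)) \land (\exists w\, \exists t\, (\neg R(w) \lor R(t)))
Extract every quantifier outward, since the variables are now distinct and don't occur free across branches:
  \forall u\, \exists x\, \exists w\, \exists t\, (R(u) \land \neg R(x) \land (\neg R(w) \lor R(t)))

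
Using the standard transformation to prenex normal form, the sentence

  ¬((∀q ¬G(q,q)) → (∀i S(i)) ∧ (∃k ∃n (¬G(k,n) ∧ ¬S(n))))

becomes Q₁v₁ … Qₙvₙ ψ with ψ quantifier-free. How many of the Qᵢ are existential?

1

First replace A → B with ¬A ∨ B.
  ¬(¬(∀q ¬G(q,q)) ∨ (∀i S(i)) ∧ (∃k ∃n (¬G(k,n) ∧ ¬S(n))))
Push ¬ through the quantifiers and connectives to reach negation normal form:
  (∀q ¬G(q,q)) ∧ ((∃i ¬S(i)) ∨ (∀k ∀n (G(k,n) ∨ S(n))))
All bound variables are already distinct, so no renaming is needed.
Finally move all quantifiers to the prefix:
  ∀q ∃i ∀k ∀n (¬G(q,q) ∧ (¬S(i) ∨ G(k,n) ∨ S(n)))
The prefix is ∀q ∃i ∀k ∀n: 3 universal, 1 existential.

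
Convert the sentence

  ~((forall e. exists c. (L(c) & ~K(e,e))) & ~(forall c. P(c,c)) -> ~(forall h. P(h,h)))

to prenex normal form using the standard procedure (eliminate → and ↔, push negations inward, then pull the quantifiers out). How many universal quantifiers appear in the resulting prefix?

First replace A → B with ¬A ∨ B.
  ~(~((forall e. exists c. (L(c) & ~K(e,e))) & ~(forall c. P(c,c))) | ~(forall h. P(h,h)))
Move each ¬ inward, flipping quantifiers it crosses:
  (forall e. exists c. (L(c) & ~K(e,e))) & (exists c. ~P(c,c)) & (forall h. P(h,h))
Give each quantifier a distinct variable: c↦b.
  (forall e. exists c. (L(c) & ~K(e,e))) & (exists b. ~P(b,b)) & (forall h. P(h,h))
Extract every quantifier outward, since the variables are now distinct and don't occur free across branches:
  forall e. exists c. exists b. forall h. (L(c) & ~K(e,e) & ~P(b,b) & P(h,h))
The prefix is forall e exists c exists b forall h: 2 universal, 2 existential.

2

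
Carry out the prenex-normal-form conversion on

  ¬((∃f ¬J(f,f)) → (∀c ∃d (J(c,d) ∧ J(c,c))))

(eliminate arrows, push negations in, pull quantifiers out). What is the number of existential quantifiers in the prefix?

Eliminate → and ↔ using ¬ and ∨.
  ¬(¬(∃f ¬J(f,f)) ∨ (∀c ∃d (J(c,d) ∧ J(c,c))))
Move each ¬ inward, flipping quantifiers it crosses:
  (∃f ¬J(f,f)) ∧ (∃c ∀d (¬J(c,d) ∨ ¬J(c,c)))
Extract every quantifier outward, since the variables are now distinct and don't occur free across branches:
  ∃f ∃c ∀d (¬J(f,f) ∧ (¬J(c,d) ∨ ¬J(c,c)))
The prefix is ∃f ∃c ∀d: 1 universal, 2 existential.

2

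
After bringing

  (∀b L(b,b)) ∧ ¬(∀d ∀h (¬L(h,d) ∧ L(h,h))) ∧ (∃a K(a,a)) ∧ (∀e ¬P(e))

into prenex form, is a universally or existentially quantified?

Move each ¬ inward, flipping quantifiers it crosses:
  (∀b L(b,b)) ∧ (∃d ∃h (L(h,d) ∨ ¬L(h,h))) ∧ (∃a K(a,a)) ∧ (∀e ¬P(e))
All bound variables are already distinct, so no renaming is needed.
Extract every quantifier outward, since the variables are now distinct and don't occur free across branches:
  ∀b ∃d ∃h ∃a ∀e (L(b,b) ∧ (L(h,d) ∨ ¬L(h,h)) ∧ K(a,a) ∧ ¬P(e))
The quantifier ∃a sits under an even number of negations, so it remains existential.

existential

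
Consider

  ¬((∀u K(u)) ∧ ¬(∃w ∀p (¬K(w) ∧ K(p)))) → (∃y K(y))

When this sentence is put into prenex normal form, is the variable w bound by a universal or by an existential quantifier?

Rewrite implications/biconditionals: A → B as ¬A ∨ B.
  ¬¬((∀u K(u)) ∧ ¬(∃w ∀p (¬K(w) ∧ K(p)))) ∨ (∃y K(y))
Drive negations inward (¬∀x A ≡ ∃x ¬A, ¬∃x A ≡ ∀x ¬A, De Morgan for ∧/∨):
  (∀u K(u)) ∧ (∀w ∃p (K(w) ∨ ¬K(p))) ∨ (∃y K(y))
All bound variables are already distinct, so no renaming is needed.
Extract every quantifier outward, since the variables are now distinct and don't occur free across branches:
  ∀u ∀w ∃p ∃y (K(u) ∧ (K(w) ∨ ¬K(p)) ∨ K(y))
The quantifier ∃w sits under an odd number of negations (counting the antecedent side of each →), so it flips to ∀w.

universal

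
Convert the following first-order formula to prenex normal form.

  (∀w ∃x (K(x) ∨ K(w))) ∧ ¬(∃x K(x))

Push ¬ through the quantifiers and connectives to reach negation normal form:
  (∀w ∃x (K(x) ∨ K(w))) ∧ (∀x ¬K(x))
Standardize variables apart so no two quantifiers bind the same name: x↦q.
  (∀w ∃x (K(x) ∨ K(w))) ∧ (∀q ¬K(q))
Pull the quantifiers to the front (each side's bound variable is not free in the other side):
  ∀w ∃x ∀q ((K(x) ∨ K(w)) ∧ ¬K(q))

∀w ∃x ∀q ((K(x) ∨ K(w)) ∧ ¬K(q))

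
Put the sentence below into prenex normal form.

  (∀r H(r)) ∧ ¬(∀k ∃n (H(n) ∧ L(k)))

Move each ¬ inward, flipping quantifiers it crosses:
  (∀r H(r)) ∧ (∃k ∀n (¬H(n) ∨ ¬L(k)))
Finally move all quantifiers to the prefix:
  ∀r ∃k ∀n (H(r) ∧ (¬H(n) ∨ ¬L(k)))

∀r ∃k ∀n (H(r) ∧ (¬H(n) ∨ ¬L(k)))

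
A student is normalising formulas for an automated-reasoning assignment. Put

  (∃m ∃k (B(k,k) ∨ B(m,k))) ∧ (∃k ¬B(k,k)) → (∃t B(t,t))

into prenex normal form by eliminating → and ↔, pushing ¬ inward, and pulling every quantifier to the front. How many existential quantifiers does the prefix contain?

First replace A → B with ¬A ∨ B.
  ¬((∃m ∃k (B(k,k) ∨ B(m,k))) ∧ (∃k ¬B(k,k))) ∨ (∃t B(t,t))
Move each ¬ inward, flipping quantifiers it crosses:
  (∀m ∀k (¬B(k,k) ∧ ¬B(m,k))) ∨ (∀k B(k,k)) ∨ (∃t B(t,t))
Standardize variables apart so no two quantifiers bind the same name: k↦c.
  (∀m ∀k (¬B(k,k) ∧ ¬B(m,k))) ∨ (∀c B(c,c)) ∨ (∃t B(t,t))
Pull the quantifiers to the front (each side's bound variable is not free in the other side):
  ∀m ∀k ∀c ∃t (¬B(k,k) ∧ ¬B(m,k) ∨ B(c,c) ∨ B(t,t))
The prefix is ∀m ∀k ∀c ∃t: 3 universal, 1 existential.

1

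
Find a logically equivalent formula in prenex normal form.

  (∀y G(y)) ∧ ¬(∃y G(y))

∀y ∀x (G(y) ∧ ¬G(x))

Push ¬ through the quantifiers and connectives to reach negation normal form:
  (∀y G(y)) ∧ (∀y ¬G(y))
Standardize variables apart so no two quantifiers bind the same name: y↦x.
  (∀y G(y)) ∧ (∀x ¬G(x))
Extract every quantifier outward, since the variables are now distinct and don't occur free across branches:
  ∀y ∀x (G(y) ∧ ¬G(x))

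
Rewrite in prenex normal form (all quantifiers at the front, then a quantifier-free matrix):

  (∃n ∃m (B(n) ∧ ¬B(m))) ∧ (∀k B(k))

All bound variables are already distinct, so no renaming is needed.
Extract every quantifier outward, since the variables are now distinct and don't occur free across branches:
  ∃n ∃m ∀k (B(n) ∧ ¬B(m) ∧ B(k))

∃n ∃m ∀k (B(n) ∧ ¬B(m) ∧ B(k))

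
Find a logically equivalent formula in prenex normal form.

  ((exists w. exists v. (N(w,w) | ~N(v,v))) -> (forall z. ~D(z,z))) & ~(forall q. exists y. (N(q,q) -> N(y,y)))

First replace A → B with ¬A ∨ B.
  (~(exists w. exists v. (N(w,w) | ~N(v,v))) | (forall z. ~D(z,z))) & ~(forall q. exists y. (~N(q,q) | N(y,y)))
Push ¬ through the quantifiers and connectives to reach negation normal form:
  ((forall w. forall v. (~N(w,w) & N(v,v))) | (forall z. ~D(z,z))) & (exists q. forall y. (N(q,q) & ~N(y,y)))
Extract every quantifier outward, since the variables are now distinct and don't occur free across branches:
  forall w. forall v. forall z. exists q. forall y. ((~N(w,w) & N(v,v) | ~D(z,z)) & N(q,q) & ~N(y,y))

forall w. forall v. forall z. exists q. forall y. ((~N(w,w) & N(v,v) | ~D(z,z)) & N(q,q) & ~N(y,y))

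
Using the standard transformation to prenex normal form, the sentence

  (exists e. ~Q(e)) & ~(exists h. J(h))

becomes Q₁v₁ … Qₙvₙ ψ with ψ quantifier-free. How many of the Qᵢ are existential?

1

Drive negations inward (¬∀x A ≡ ∃x ¬A, ¬∃x A ≡ ∀x ¬A, De Morgan for ∧/∨):
  (exists e. ~Q(e)) & (forall h. ~J(h))
All bound variables are already distinct, so no renaming is needed.
Finally move all quantifiers to the prefix:
  exists e. forall h. (~Q(e) & ~J(h))
The prefix is exists e forall h: 1 universal, 1 existential.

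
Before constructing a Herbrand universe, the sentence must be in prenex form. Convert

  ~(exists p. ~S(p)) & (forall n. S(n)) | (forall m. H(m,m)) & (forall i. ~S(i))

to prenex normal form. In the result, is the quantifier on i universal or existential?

Push ¬ through the quantifiers and connectives to reach negation normal form:
  (forall p. S(p)) & (forall n. S(n)) | (forall m. H(m,m)) & (forall i. ~S(i))
All bound variables are already distinct, so no renaming is needed.
Finally move all quantifiers to the prefix:
  forall p. forall n. forall m. forall i. (S(p) & S(n) | H(m,m) & ~S(i))
The quantifier forall i sits under an even number of negations, so it remains universal.

universal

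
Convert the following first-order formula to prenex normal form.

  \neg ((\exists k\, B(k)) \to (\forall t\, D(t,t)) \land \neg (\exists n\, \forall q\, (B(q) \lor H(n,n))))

\exists k\, \exists t\, \exists n\, \forall q\, (B(k) \land (\neg D(t,t) \lor B(q) \lor H(n,n)))

First replace A → B with ¬A ∨ B.
  \neg (\neg (\exists k\, B(k)) \lor (\forall t\, D(t,t)) \land \neg (\exists n\, \forall q\, (B(q) \lor H(n,n))))
Move each ¬ inward, flipping quantifiers it crosses:
  (\exists k\, B(k)) \land ((\exists t\, \neg D(t,t)) \lor (\exists n\, \forall q\, (B(q) \lor H(n,n))))
Pull the quantifiers to the front (each side's bound variable is not free in the other side):
  \exists k\, \exists t\, \exists n\, \forall q\, (B(k) \land (\neg D(t,t) \lor B(q) \lor H(n,n)))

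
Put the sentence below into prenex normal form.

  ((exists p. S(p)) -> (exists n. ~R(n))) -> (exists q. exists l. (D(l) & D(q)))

exists p. forall n. exists q. exists l. (S(p) & R(n) | D(l) & D(q))

Rewrite implications/biconditionals: A → B as ¬A ∨ B.
  ~(~(exists p. S(p)) | (exists n. ~R(n))) | (exists q. exists l. (D(l) & D(q)))
Push ¬ through the quantifiers and connectives to reach negation normal form:
  (exists p. S(p)) & (forall n. R(n)) | (exists q. exists l. (D(l) & D(q)))
All bound variables are already distinct, so no renaming is needed.
Extract every quantifier outward, since the variables are now distinct and don't occur free across branches:
  exists p. forall n. exists q. exists l. (S(p) & R(n) | D(l) & D(q))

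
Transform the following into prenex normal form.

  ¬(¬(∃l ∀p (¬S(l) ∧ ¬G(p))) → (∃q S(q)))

∀l ∃p ∀q ((S(l) ∨ G(p)) ∧ ¬S(q))

First replace A → B with ¬A ∨ B.
  ¬(¬¬(∃l ∀p (¬S(l) ∧ ¬G(p))) ∨ (∃q S(q)))
Push ¬ through the quantifiers and connectives to reach negation normal form:
  (∀l ∃p (S(l) ∨ G(p))) ∧ (∀q ¬S(q))
Extract every quantifier outward, since the variables are now distinct and don't occur free across branches:
  ∀l ∃p ∀q ((S(l) ∨ G(p)) ∧ ¬S(q))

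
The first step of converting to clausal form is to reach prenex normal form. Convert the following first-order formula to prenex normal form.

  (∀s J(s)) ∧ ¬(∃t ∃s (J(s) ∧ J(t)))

∀s ∀t ∀c (J(s) ∧ (¬J(c) ∨ ¬J(t)))

Drive negations inward (¬∀x A ≡ ∃x ¬A, ¬∃x A ≡ ∀x ¬A, De Morgan for ∧/∨):
  (∀s J(s)) ∧ (∀t ∀s (¬J(s) ∨ ¬J(t)))
Rename bound variables to avoid capture: s↦c.
  (∀s J(s)) ∧ (∀t ∀c (¬J(c) ∨ ¬J(t)))
Finally move all quantifiers to the prefix:
  ∀s ∀t ∀c (J(s) ∧ (¬J(c) ∨ ¬J(t)))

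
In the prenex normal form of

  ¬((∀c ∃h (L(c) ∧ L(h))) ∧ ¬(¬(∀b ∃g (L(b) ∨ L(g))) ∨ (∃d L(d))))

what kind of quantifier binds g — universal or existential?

Drive negations inward (¬∀x A ≡ ∃x ¬A, ¬∃x A ≡ ∀x ¬A, De Morgan for ∧/∨):
  (∃c ∀h (¬L(c) ∨ ¬L(h))) ∨ (∃b ∀g (¬L(b) ∧ ¬L(g))) ∨ (∃d L(d))
Pull the quantifiers to the front (each side's bound variable is not free in the other side):
  ∃c ∀h ∃b ∀g ∃d (¬L(c) ∨ ¬L(h) ∨ ¬L(b) ∧ ¬L(g) ∨ L(d))
The quantifier ∃g sits under an odd number of negations, so it flips to ∀g.

universal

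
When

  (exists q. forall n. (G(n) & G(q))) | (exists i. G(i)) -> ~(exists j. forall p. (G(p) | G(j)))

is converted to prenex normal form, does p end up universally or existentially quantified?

existential

First replace A → B with ¬A ∨ B.
  ~((exists q. forall n. (G(n) & G(q))) | (exists i. G(i))) | ~(exists j. forall p. (G(p) | G(j)))
Move each ¬ inward, flipping quantifiers it crosses:
  (forall q. exists n. (~G(n) | ~G(q))) & (forall i. ~G(i)) | (forall j. exists p. (~G(p) & ~G(j)))
Pull the quantifiers to the front (each side's bound variable is not free in the other side):
  forall q. exists n. forall i. forall j. exists p. ((~G(n) | ~G(q)) & ~G(i) | ~G(p) & ~G(j))
The quantifier forall p sits under an odd number of negations (counting the antecedent side of each →), so it flips to exists p.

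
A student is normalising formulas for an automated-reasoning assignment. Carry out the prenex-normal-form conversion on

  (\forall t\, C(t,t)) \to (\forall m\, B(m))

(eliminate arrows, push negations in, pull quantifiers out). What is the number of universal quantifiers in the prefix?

1

Eliminate → and ↔ using ¬ and ∨.
  \neg (\forall t\, C(t,t)) \lor (\forall m\, B(m))
Move each ¬ inward, flipping quantifiers it crosses:
  (\exists t\, \neg C(t,t)) \lor (\forall m\, B(m))
Finally move all quantifiers to the prefix:
  \exists t\, \forall m\, (\neg C(t,t) \lor B(m))
The prefix is \exists t \forall m: 1 universal, 1 existential.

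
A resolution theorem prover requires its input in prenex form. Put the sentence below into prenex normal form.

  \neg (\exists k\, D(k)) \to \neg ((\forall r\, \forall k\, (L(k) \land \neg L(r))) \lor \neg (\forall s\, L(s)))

Eliminate → and ↔ using ¬ and ∨.
  \neg \neg (\exists k\, D(k)) \lor \neg ((\forall r\, \forall k\, (L(k) \land \neg L(r))) \lor \neg (\forall s\, L(s)))
Move each ¬ inward, flipping quantifiers it crosses:
  (\exists k\, D(k)) \lor (\exists r\, \exists k\, (\neg L(k) \lor L(r))) \land (\forall s\, L(s))
Rename bound variables to avoid capture: k↦u.
  (\exists k\, D(k)) \lor (\exists r\, \exists u\, (\neg L(u) \lor L(r))) \land (\forall s\, L(s))
Pull the quantifiers to the front (each side's bound variable is not free in the other side):
  \exists k\, \exists r\, \exists u\, \forall s\, (D(k) \lor (\neg L(u) \lor L(r)) \land L(s))

\exists k\, \exists r\, \exists u\, \forall s\, (D(k) \lor (\neg L(u) \lor L(r)) \land L(s))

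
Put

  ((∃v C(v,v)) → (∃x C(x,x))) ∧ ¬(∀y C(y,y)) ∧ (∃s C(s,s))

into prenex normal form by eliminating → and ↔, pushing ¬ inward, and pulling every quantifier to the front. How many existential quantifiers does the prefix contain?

Eliminate → and ↔ using ¬ and ∨.
  (¬(∃v C(v,v)) ∨ (∃x C(x,x))) ∧ ¬(∀y C(y,y)) ∧ (∃s C(s,s))
Drive negations inward (¬∀x A ≡ ∃x ¬A, ¬∃x A ≡ ∀x ¬A, De Morgan for ∧/∨):
  ((∀v ¬C(v,v)) ∨ (∃x C(x,x))) ∧ (∃y ¬C(y,y)) ∧ (∃s C(s,s))
Extract every quantifier outward, since the variables are now distinct and don't occur free across branches:
  ∀v ∃x ∃y ∃s ((¬C(v,v) ∨ C(x,x)) ∧ ¬C(y,y) ∧ C(s,s))
The prefix is ∀v ∃x ∃y ∃s: 1 universal, 3 existential.

3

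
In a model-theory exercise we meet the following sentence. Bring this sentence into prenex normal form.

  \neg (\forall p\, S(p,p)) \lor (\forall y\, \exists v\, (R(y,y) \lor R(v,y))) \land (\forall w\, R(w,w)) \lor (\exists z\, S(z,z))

Move each ¬ inward, flipping quantifiers it crosses:
  (\exists p\, \neg S(p,p)) \lor (\forall y\, \exists v\, (R(y,y) \lor R(v,y))) \land (\forall w\, R(w,w)) \lor (\exists z\, S(z,z))
All bound variables are already distinct, so no renaming is needed.
Pull the quantifiers to the front (each side's bound variable is not free in the other side):
  \exists p\, \forall y\, \exists v\, \forall w\, \exists z\, (\neg S(p,p) \lor (R(y,y) \lor R(v,y)) \land R(w,w) \lor S(z,z))

\exists p\, \forall y\, \exists v\, \forall w\, \exists z\, (\neg S(p,p) \lor (R(y,y) \lor R(v,y)) \land R(w,w) \lor S(z,z))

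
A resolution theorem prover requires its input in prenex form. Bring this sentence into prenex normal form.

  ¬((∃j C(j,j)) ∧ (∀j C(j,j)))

Move each ¬ inward, flipping quantifiers it crosses:
  (∀j ¬C(j,j)) ∨ (∃j ¬C(j,j))
Give each quantifier a distinct variable: j↦c.
  (∀j ¬C(j,j)) ∨ (∃c ¬C(c,c))
Finally move all quantifiers to the prefix:
  ∀j ∃c (¬C(j,j) ∨ ¬C(c,c))

∀j ∃c (¬C(j,j) ∨ ¬C(c,c))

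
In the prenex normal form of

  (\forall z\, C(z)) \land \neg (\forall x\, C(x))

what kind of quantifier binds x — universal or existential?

Push ¬ through the quantifiers and connectives to reach negation normal form:
  (\forall z\, C(z)) \land (\exists x\, \neg C(x))
All bound variables are already distinct, so no renaming is needed.
Extract every quantifier outward, since the variables are now distinct and don't occur free across branches:
  \forall z\, \exists x\, (C(z) \land \neg C(x))
The quantifier \forall x sits under an odd number of negations, so it flips to \exists x.

existential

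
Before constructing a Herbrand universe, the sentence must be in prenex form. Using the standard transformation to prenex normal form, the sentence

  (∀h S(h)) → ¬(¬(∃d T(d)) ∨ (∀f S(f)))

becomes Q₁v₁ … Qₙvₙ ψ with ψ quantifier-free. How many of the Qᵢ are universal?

0

Eliminate → and ↔ using ¬ and ∨.
  ¬(∀h S(h)) ∨ ¬(¬(∃d T(d)) ∨ (∀f S(f)))
Push ¬ through the quantifiers and connectives to reach negation normal form:
  (∃h ¬S(h)) ∨ (∃d T(d)) ∧ (∃f ¬S(f))
All bound variables are already distinct, so no renaming is needed.
Pull the quantifiers to the front (each side's bound variable is not free in the other side):
  ∃h ∃d ∃f (¬S(h) ∨ T(d) ∧ ¬S(f))
The prefix is ∃h ∃d ∃f: 0 universal, 3 existential.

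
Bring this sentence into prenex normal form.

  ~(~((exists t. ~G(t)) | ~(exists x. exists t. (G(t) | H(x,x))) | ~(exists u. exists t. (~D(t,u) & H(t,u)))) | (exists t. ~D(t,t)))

Move each ¬ inward, flipping quantifiers it crosses:
  ((exists t. ~G(t)) | (forall x. forall t. (~G(t) & ~H(x,x))) | (forall u. forall t. (D(t,u) | ~H(t,u)))) & (forall t. D(t,t))
Standardize variables apart so no two quantifiers bind the same name: t↦q, t↦v, t↦w.
  ((exists t. ~G(t)) | (forall x. forall q. (~G(q) & ~H(x,x))) | (forall u. forall v. (D(v,u) | ~H(v,u)))) & (forall w. D(w,w))
Finally move all quantifiers to the prefix:
  exists t. forall x. forall q. forall u. forall v. forall w. ((~G(t) | ~G(q) & ~H(x,x) | D(v,u) | ~H(v,u)) & D(w,w))

exists t. forall x. forall q. forall u. forall v. forall w. ((~G(t) | ~G(q) & ~H(x,x) | D(v,u) | ~H(v,u)) & D(w,w))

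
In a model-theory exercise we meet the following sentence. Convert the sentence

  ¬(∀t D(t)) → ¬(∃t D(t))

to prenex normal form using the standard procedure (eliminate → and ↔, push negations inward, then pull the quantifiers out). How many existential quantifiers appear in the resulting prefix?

First replace A → B with ¬A ∨ B.
  ¬¬(∀t D(t)) ∨ ¬(∃t D(t))
Move each ¬ inward, flipping quantifiers it crosses:
  (∀t D(t)) ∨ (∀t ¬D(t))
Standardize variables apart so no two quantifiers bind the same name: t↦u.
  (∀t D(t)) ∨ (∀u ¬D(u))
Pull the quantifiers to the front (each side's bound variable is not free in the other side):
  ∀t ∀u (D(t) ∨ ¬D(u))
The prefix is ∀t ∀u: 2 universal, 0 existential.

0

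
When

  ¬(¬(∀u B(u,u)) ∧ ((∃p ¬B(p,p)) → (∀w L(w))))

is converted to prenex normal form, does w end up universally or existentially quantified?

existential

Rewrite implications/biconditionals: A → B as ¬A ∨ B.
  ¬(¬(∀u B(u,u)) ∧ (¬(∃p ¬B(p,p)) ∨ (∀w L(w))))
Push ¬ through the quantifiers and connectives to reach negation normal form:
  (∀u B(u,u)) ∨ (∃p ¬B(p,p)) ∧ (∃w ¬L(w))
All bound variables are already distinct, so no renaming is needed.
Finally move all quantifiers to the prefix:
  ∀u ∃p ∃w (B(u,u) ∨ ¬B(p,p) ∧ ¬L(w))
The quantifier ∀w sits under an odd number of negations (counting the antecedent side of each →), so it flips to ∃w.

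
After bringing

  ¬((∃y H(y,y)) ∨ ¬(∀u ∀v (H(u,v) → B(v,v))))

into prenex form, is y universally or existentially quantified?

universal

Rewrite implications/biconditionals: A → B as ¬A ∨ B.
  ¬((∃y H(y,y)) ∨ ¬(∀u ∀v (¬H(u,v) ∨ B(v,v))))
Push ¬ through the quantifiers and connectives to reach negation normal form:
  (∀y ¬H(y,y)) ∧ (∀u ∀v (¬H(u,v) ∨ B(v,v)))
All bound variables are already distinct, so no renaming is needed.
Finally move all quantifiers to the prefix:
  ∀y ∀u ∀v (¬H(y,y) ∧ (¬H(u,v) ∨ B(v,v)))
The quantifier ∃y sits under an odd number of negations (counting the antecedent side of each →), so it flips to ∀y.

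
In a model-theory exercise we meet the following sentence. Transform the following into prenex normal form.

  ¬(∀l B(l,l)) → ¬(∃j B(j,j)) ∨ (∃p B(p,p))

First replace A → B with ¬A ∨ B.
  ¬¬(∀l B(l,l)) ∨ ¬(∃j B(j,j)) ∨ (∃p B(p,p))
Drive negations inward (¬∀x A ≡ ∃x ¬A, ¬∃x A ≡ ∀x ¬A, De Morgan for ∧/∨):
  (∀l B(l,l)) ∨ (∀j ¬B(j,j)) ∨ (∃p B(p,p))
All bound variables are already distinct, so no renaming is needed.
Finally move all quantifiers to the prefix:
  ∀l ∀j ∃p (B(l,l) ∨ ¬B(j,j) ∨ B(p,p))

∀l ∀j ∃p (B(l,l) ∨ ¬B(j,j) ∨ B(p,p))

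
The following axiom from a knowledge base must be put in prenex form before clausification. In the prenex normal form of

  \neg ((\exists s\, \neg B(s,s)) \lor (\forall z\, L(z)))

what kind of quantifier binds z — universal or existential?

existential

Move each ¬ inward, flipping quantifiers it crosses:
  (\forall s\, B(s,s)) \land (\exists z\, \neg L(z))
All bound variables are already distinct, so no renaming is needed.
Extract every quantifier outward, since the variables are now distinct and don't occur free across branches:
  \forall s\, \exists z\, (B(s,s) \land \neg L(z))
The quantifier \forall z sits under an odd number of negations, so it flips to \exists z.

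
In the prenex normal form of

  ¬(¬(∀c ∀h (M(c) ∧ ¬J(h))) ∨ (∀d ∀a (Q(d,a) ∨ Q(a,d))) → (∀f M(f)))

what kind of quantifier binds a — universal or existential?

universal

Rewrite implications/biconditionals: A → B as ¬A ∨ B.
  ¬(¬(¬(∀c ∀h (M(c) ∧ ¬J(h))) ∨ (∀d ∀a (Q(d,a) ∨ Q(a,d)))) ∨ (∀f M(f)))
Drive negations inward (¬∀x A ≡ ∃x ¬A, ¬∃x A ≡ ∀x ¬A, De Morgan for ∧/∨):
  ((∃c ∃h (¬M(c) ∨ J(h))) ∨ (∀d ∀a (Q(d,a) ∨ Q(a,d)))) ∧ (∃f ¬M(f))
All bound variables are already distinct, so no renaming is needed.
Extract every quantifier outward, since the variables are now distinct and don't occur free across branches:
  ∃c ∃h ∀d ∀a ∃f ((¬M(c) ∨ J(h) ∨ Q(d,a) ∨ Q(a,d)) ∧ ¬M(f))
The quantifier ∀a sits under an even number of negations (counting the antecedent side of each →), so it remains universal.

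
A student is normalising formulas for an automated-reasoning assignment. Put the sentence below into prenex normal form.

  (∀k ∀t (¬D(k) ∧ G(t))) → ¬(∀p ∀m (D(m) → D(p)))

∃k ∃t ∃p ∃m (D(k) ∨ ¬G(t) ∨ D(m) ∧ ¬D(p))

Rewrite implications/biconditionals: A → B as ¬A ∨ B.
  ¬(∀k ∀t (¬D(k) ∧ G(t))) ∨ ¬(∀p ∀m (¬D(m) ∨ D(p)))
Push ¬ through the quantifiers and connectives to reach negation normal form:
  (∃k ∃t (D(k) ∨ ¬G(t))) ∨ (∃p ∃m (D(m) ∧ ¬D(p)))
Finally move all quantifiers to the prefix:
  ∃k ∃t ∃p ∃m (D(k) ∨ ¬G(t) ∨ D(m) ∧ ¬D(p))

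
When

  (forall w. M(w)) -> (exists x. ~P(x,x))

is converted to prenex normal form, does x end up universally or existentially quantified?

Rewrite implications/biconditionals: A → B as ¬A ∨ B.
  ~(forall w. M(w)) | (exists x. ~P(x,x))
Move each ¬ inward, flipping quantifiers it crosses:
  (exists w. ~M(w)) | (exists x. ~P(x,x))
Extract every quantifier outward, since the variables are now distinct and don't occur free across branches:
  exists w. exists x. (~M(w) | ~P(x,x))
The quantifier exists x sits under an even number of negations (counting the antecedent side of each →), so it remains existential.

existential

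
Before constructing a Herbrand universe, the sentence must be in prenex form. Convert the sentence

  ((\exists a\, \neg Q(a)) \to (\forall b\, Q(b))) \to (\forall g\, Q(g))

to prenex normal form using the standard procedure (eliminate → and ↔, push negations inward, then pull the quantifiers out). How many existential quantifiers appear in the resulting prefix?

Eliminate → and ↔ using ¬ and ∨.
  \neg (\neg (\exists a\, \neg Q(a)) \lor (\forall b\, Q(b))) \lor (\forall g\, Q(g))
Push ¬ through the quantifiers and connectives to reach negation normal form:
  (\exists a\, \neg Q(a)) \land (\exists b\, \neg Q(b)) \lor (\forall g\, Q(g))
Extract every quantifier outward, since the variables are now distinct and don't occur free across branches:
  \exists a\, \exists b\, \forall g\, (\neg Q(a) \land \neg Q(b) \lor Q(g))
The prefix is \exists a \exists b \forall g: 1 universal, 2 existential.

2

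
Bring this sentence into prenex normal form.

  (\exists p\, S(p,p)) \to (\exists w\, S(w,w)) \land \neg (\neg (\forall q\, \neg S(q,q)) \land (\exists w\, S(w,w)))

Eliminate → and ↔ using ¬ and ∨.
  \neg (\exists p\, S(p,p)) \lor (\exists w\, S(w,w)) \land \neg (\neg (\forall q\, \neg S(q,q)) \land (\exists w\, S(w,w)))
Drive negations inward (¬∀x A ≡ ∃x ¬A, ¬∃x A ≡ ∀x ¬A, De Morgan for ∧/∨):
  (\forall p\, \neg S(p,p)) \lor (\exists w\, S(w,w)) \land ((\forall q\, \neg S(q,q)) \lor (\forall w\, \neg S(w,w)))
Give each quantifier a distinct variable: w↦u.
  (\forall p\, \neg S(p,p)) \lor (\exists w\, S(w,w)) \land ((\forall q\, \neg S(q,q)) \lor (\forall u\, \neg S(u,u)))
Extract every quantifier outward, since the variables are now distinct and don't occur free across branches:
  \forall p\, \exists w\, \forall q\, \forall u\, (\neg S(p,p) \lor S(w,w) \land (\neg S(q,q) \lor \neg S(u,u)))

\forall p\, \exists w\, \forall q\, \forall u\, (\neg S(p,p) \lor S(w,w) \land (\neg S(q,q) \lor \neg S(u,u)))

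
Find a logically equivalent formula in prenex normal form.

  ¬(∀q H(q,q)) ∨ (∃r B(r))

∃q ∃r (¬H(q,q) ∨ B(r))

Drive negations inward (¬∀x A ≡ ∃x ¬A, ¬∃x A ≡ ∀x ¬A, De Morgan for ∧/∨):
  (∃q ¬H(q,q)) ∨ (∃r B(r))
All bound variables are already distinct, so no renaming is needed.
Extract every quantifier outward, since the variables are now distinct and don't occur free across branches:
  ∃q ∃r (¬H(q,q) ∨ B(r))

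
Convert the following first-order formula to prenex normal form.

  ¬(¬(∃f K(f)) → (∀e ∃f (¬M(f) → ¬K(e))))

Eliminate → and ↔ using ¬ and ∨.
  ¬(¬¬(∃f K(f)) ∨ (∀e ∃f (¬¬M(f) ∨ ¬K(e))))
Push ¬ through the quantifiers and connectives to reach negation normal form:
  (∀f ¬K(f)) ∧ (∃e ∀f (¬M(f) ∧ K(e)))
Give each quantifier a distinct variable: f↦x1.
  (∀f ¬K(f)) ∧ (∃e ∀x1 (¬M(x1) ∧ K(e)))
Extract every quantifier outward, since the variables are now distinct and don't occur free across branches:
  ∀f ∃e ∀x1 (¬K(f) ∧ ¬M(x1) ∧ K(e))

∀f ∃e ∀x1 (¬K(f) ∧ ¬M(x1) ∧ K(e))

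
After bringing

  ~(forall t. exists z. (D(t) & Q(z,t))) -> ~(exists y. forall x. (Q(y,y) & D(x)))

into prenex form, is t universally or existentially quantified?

universal

Rewrite implications/biconditionals: A → B as ¬A ∨ B.
  ~~(forall t. exists z. (D(t) & Q(z,t))) | ~(exists y. forall x. (Q(y,y) & D(x)))
Push ¬ through the quantifiers and connectives to reach negation normal form:
  (forall t. exists z. (D(t) & Q(z,t))) | (forall y. exists x. (~Q(y,y) | ~D(x)))
Extract every quantifier outward, since the variables are now distinct and don't occur free across branches:
  forall t. exists z. forall y. exists x. (D(t) & Q(z,t) | ~Q(y,y) | ~D(x))
The quantifier forall t sits under an even number of negations (counting the antecedent side of each →), so it remains universal.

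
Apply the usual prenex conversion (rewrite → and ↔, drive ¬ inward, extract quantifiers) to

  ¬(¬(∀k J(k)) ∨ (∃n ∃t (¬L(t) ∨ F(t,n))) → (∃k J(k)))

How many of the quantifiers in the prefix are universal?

1

First replace A → B with ¬A ∨ B.
  ¬(¬(¬(∀k J(k)) ∨ (∃n ∃t (¬L(t) ∨ F(t,n)))) ∨ (∃k J(k)))
Drive negations inward (¬∀x A ≡ ∃x ¬A, ¬∃x A ≡ ∀x ¬A, De Morgan for ∧/∨):
  ((∃k ¬J(k)) ∨ (∃n ∃t (¬L(t) ∨ F(t,n)))) ∧ (∀k ¬J(k))
Rename bound variables to avoid capture: k↦v.
  ((∃k ¬J(k)) ∨ (∃n ∃t (¬L(t) ∨ F(t,n)))) ∧ (∀v ¬J(v))
Pull the quantifiers to the front (each side's bound variable is not free in the other side):
  ∃k ∃n ∃t ∀v ((¬J(k) ∨ ¬L(t) ∨ F(t,n)) ∧ ¬J(v))
The prefix is ∃k ∃n ∃t ∀v: 1 universal, 3 existential.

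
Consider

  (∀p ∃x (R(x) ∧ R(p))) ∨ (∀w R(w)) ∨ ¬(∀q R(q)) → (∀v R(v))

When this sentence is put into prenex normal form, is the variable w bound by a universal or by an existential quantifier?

existential

Rewrite implications/biconditionals: A → B as ¬A ∨ B.
  ¬((∀p ∃x (R(x) ∧ R(p))) ∨ (∀w R(w)) ∨ ¬(∀q R(q))) ∨ (∀v R(v))
Move each ¬ inward, flipping quantifiers it crosses:
  (∃p ∀x (¬R(x) ∨ ¬R(p))) ∧ (∃w ¬R(w)) ∧ (∀q R(q)) ∨ (∀v R(v))
All bound variables are already distinct, so no renaming is needed.
Extract every quantifier outward, since the variables are now distinct and don't occur free across branches:
  ∃p ∀x ∃w ∀q ∀v ((¬R(x) ∨ ¬R(p)) ∧ ¬R(w) ∧ R(q) ∨ R(v))
The quantifier ∀w sits under an odd number of negations (counting the antecedent side of each →), so it flips to ∃w.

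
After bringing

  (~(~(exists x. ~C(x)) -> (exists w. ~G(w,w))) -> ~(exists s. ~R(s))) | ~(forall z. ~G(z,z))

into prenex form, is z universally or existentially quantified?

existential

First replace A → B with ¬A ∨ B.
  ~~(~~(exists x. ~C(x)) | (exists w. ~G(w,w))) | ~(exists s. ~R(s)) | ~(forall z. ~G(z,z))
Drive negations inward (¬∀x A ≡ ∃x ¬A, ¬∃x A ≡ ∀x ¬A, De Morgan for ∧/∨):
  (exists x. ~C(x)) | (exists w. ~G(w,w)) | (forall s. R(s)) | (exists z. G(z,z))
All bound variables are already distinct, so no renaming is needed.
Pull the quantifiers to the front (each side's bound variable is not free in the other side):
  exists x. exists w. forall s. exists z. (~C(x) | ~G(w,w) | R(s) | G(z,z))
The quantifier forall z sits under an odd number of negations (counting the antecedent side of each →), so it flips to exists z.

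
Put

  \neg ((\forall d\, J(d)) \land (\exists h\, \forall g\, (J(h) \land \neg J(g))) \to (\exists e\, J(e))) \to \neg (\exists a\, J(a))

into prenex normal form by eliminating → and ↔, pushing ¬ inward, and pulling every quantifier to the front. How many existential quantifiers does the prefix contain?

First replace A → B with ¬A ∨ B.
  \neg \neg (\neg ((\forall d\, J(d)) \land (\exists h\, \forall g\, (J(h) \land \neg J(g)))) \lor (\exists e\, J(e))) \lor \neg (\exists a\, J(a))
Push ¬ through the quantifiers and connectives to reach negation normal form:
  (\exists d\, \neg J(d)) \lor (\forall h\, \exists g\, (\neg J(h) \lor J(g))) \lor (\exists e\, J(e)) \lor (\forall a\, \neg J(a))
All bound variables are already distinct, so no renaming is needed.
Finally move all quantifiers to the prefix:
  \exists d\, \forall h\, \exists g\, \exists e\, \forall a\, (\neg J(d) \lor \neg J(h) \lor J(g) \lor J(e) \lor \neg J(a))
The prefix is \exists d \forall h \exists g \exists e \forall a: 2 universal, 3 existential.

3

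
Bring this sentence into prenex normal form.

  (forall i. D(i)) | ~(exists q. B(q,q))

Move each ¬ inward, flipping quantifiers it crosses:
  (forall i. D(i)) | (forall q. ~B(q,q))
Extract every quantifier outward, since the variables are now distinct and don't occur free across branches:
  forall i. forall q. (D(i) | ~B(q,q))

forall i. forall q. (D(i) | ~B(q,q))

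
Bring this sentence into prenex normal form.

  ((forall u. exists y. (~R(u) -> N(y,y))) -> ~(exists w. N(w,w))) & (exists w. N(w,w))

exists u. forall y. forall w. exists v1. ((~R(u) & ~N(y,y) | ~N(w,w)) & N(v1,v1))

First replace A → B with ¬A ∨ B.
  (~(forall u. exists y. (~~R(u) | N(y,y))) | ~(exists w. N(w,w))) & (exists w. N(w,w))
Drive negations inward (¬∀x A ≡ ∃x ¬A, ¬∃x A ≡ ∀x ¬A, De Morgan for ∧/∨):
  ((exists u. forall y. (~R(u) & ~N(y,y))) | (forall w. ~N(w,w))) & (exists w. N(w,w))
Standardize variables apart so no two quantifiers bind the same name: w↦v1.
  ((exists u. forall y. (~R(u) & ~N(y,y))) | (forall w. ~N(w,w))) & (exists v1. N(v1,v1))
Finally move all quantifiers to the prefix:
  exists u. forall y. forall w. exists v1. ((~R(u) & ~N(y,y) | ~N(w,w)) & N(v1,v1))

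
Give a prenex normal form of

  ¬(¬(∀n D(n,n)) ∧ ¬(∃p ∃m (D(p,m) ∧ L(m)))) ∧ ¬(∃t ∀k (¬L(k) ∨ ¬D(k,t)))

Move each ¬ inward, flipping quantifiers it crosses:
  ((∀n D(n,n)) ∨ (∃p ∃m (D(p,m) ∧ L(m)))) ∧ (∀t ∃k (L(k) ∧ D(k,t)))
All bound variables are already distinct, so no renaming is needed.
Pull the quantifiers to the front (each side's bound variable is not free in the other side):
  ∀n ∃p ∃m ∀t ∃k ((D(n,n) ∨ D(p,m) ∧ L(m)) ∧ L(k) ∧ D(k,t))

∀n ∃p ∃m ∀t ∃k ((D(n,n) ∨ D(p,m) ∧ L(m)) ∧ L(k) ∧ D(k,t))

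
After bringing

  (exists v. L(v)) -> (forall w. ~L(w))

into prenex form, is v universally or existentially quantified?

universal

Rewrite implications/biconditionals: A → B as ¬A ∨ B.
  ~(exists v. L(v)) | (forall w. ~L(w))
Drive negations inward (¬∀x A ≡ ∃x ¬A, ¬∃x A ≡ ∀x ¬A, De Morgan for ∧/∨):
  (forall v. ~L(v)) | (forall w. ~L(w))
All bound variables are already distinct, so no renaming is needed.
Extract every quantifier outward, since the variables are now distinct and don't occur free across branches:
  forall v. forall w. (~L(v) | ~L(w))
The quantifier exists v sits under an odd number of negations (counting the antecedent side of each →), so it flips to forall v.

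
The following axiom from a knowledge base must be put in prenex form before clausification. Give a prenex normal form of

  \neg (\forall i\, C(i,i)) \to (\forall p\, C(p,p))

Eliminate → and ↔ using ¬ and ∨.
  \neg \neg (\forall i\, C(i,i)) \lor (\forall p\, C(p,p))
Move each ¬ inward, flipping quantifiers it crosses:
  (\forall i\, C(i,i)) \lor (\forall p\, C(p,p))
Finally move all quantifiers to the prefix:
  \forall i\, \forall p\, (C(i,i) \lor C(p,p))

\forall i\, \forall p\, (C(i,i) \lor C(p,p))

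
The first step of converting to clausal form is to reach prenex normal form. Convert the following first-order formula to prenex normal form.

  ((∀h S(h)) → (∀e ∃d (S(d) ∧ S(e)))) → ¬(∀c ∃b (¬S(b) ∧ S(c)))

Eliminate → and ↔ using ¬ and ∨.
  ¬(¬(∀h S(h)) ∨ (∀e ∃d (S(d) ∧ S(e)))) ∨ ¬(∀c ∃b (¬S(b) ∧ S(c)))
Push ¬ through the quantifiers and connectives to reach negation normal form:
  (∀h S(h)) ∧ (∃e ∀d (¬S(d) ∨ ¬S(e))) ∨ (∃c ∀b (S(b) ∨ ¬S(c)))
All bound variables are already distinct, so no renaming is needed.
Extract every quantifier outward, since the variables are now distinct and don't occur free across branches:
  ∀h ∃e ∀d ∃c ∀b (S(h) ∧ (¬S(d) ∨ ¬S(e)) ∨ S(b) ∨ ¬S(c))

∀h ∃e ∀d ∃c ∀b (S(h) ∧ (¬S(d) ∨ ¬S(e)) ∨ S(b) ∨ ¬S(c))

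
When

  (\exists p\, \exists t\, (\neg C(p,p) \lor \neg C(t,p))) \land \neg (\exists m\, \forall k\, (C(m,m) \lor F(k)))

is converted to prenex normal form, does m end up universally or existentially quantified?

Move each ¬ inward, flipping quantifiers it crosses:
  (\exists p\, \exists t\, (\neg C(p,p) \lor \neg C(t,p))) \land (\forall m\, \exists k\, (\neg C(m,m) \land \neg F(k)))
All bound variables are already distinct, so no renaming is needed.
Finally move all quantifiers to the prefix:
  \exists p\, \exists t\, \forall m\, \exists k\, ((\neg C(p,p) \lor \neg C(t,p)) \land \neg C(m,m) \land \neg F(k))
The quantifier \exists m sits under an odd number of negations, so it flips to \forall m.

universal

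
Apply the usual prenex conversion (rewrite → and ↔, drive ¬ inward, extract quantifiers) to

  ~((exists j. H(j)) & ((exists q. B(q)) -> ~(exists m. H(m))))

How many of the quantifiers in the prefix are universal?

Eliminate → and ↔ using ¬ and ∨.
  ~((exists j. H(j)) & (~(exists q. B(q)) | ~(exists m. H(m))))
Push ¬ through the quantifiers and connectives to reach negation normal form:
  (forall j. ~H(j)) | (exists q. B(q)) & (exists m. H(m))
All bound variables are already distinct, so no renaming is needed.
Pull the quantifiers to the front (each side's bound variable is not free in the other side):
  forall j. exists q. exists m. (~H(j) | B(q) & H(m))
The prefix is forall j exists q exists m: 1 universal, 2 existential.

1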